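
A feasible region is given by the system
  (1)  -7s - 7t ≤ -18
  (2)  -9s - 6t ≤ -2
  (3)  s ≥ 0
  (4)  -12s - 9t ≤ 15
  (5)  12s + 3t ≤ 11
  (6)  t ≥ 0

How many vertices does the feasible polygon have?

3

Intersecting each pair of boundary lines and keeping only the points that satisfy every inequality leaves:
  (0, 18/7)
  (23/63, 139/63)
  (0, 11/3)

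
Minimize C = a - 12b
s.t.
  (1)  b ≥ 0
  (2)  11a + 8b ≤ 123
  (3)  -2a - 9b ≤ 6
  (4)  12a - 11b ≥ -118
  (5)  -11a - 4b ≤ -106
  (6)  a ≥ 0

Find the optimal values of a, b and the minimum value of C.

Feasible corners and C = a - 12b:
  (123/11, 0) → C = 123/11
  (106/11, 0) → C = 106/11
  (89/11, 17/4) → C = -472/11

The binding constraints are 11a + 8b = 123 and -11a - 4b = -106.
Solving simultaneously gives a = 89/11, b = 17/4.

a = 89/11, b = 17/4, minimum C = -472/11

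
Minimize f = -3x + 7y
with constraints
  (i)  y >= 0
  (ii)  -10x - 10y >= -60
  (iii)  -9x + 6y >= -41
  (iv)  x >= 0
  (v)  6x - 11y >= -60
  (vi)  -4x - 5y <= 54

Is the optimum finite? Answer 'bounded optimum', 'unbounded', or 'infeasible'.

bounded optimum

Corner points and f = -3x + 7y:
  (41/9, 0) → f = -41/3
  (0, 0) → f = 0
  (77/15, 13/15) → f = -28/3
  (6/17, 96/17) → f = 654/17
  (0, 60/11) → f = 420/11
The feasible region has finitely many vertices and no improving ray; the minimum is -41/3 at (41/9, 0).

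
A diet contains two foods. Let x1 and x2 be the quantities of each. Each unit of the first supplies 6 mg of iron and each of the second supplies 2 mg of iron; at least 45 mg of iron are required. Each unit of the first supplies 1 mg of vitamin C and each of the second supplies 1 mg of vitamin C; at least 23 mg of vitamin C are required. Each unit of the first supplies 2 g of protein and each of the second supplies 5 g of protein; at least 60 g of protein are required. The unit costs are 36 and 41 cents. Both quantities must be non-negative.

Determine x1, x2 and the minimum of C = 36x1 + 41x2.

Vertices and C = 36x1 + 41x2:
  (0, 23) → C = 943
  (30, 0) → C = 1080
  (55/3, 14/3) → C = 2554/3
The feasible region is unbounded (it extends along (0, 1), (1, 0)), but C strictly increases along every unbounded feasible direction, so there is no improving ray and the minimum is attained at a vertex.

At the optimal vertex, x1 + x2 = 23 and 2x1 + 5x2 = 60.
Solving simultaneously gives x1 = 55/3, x2 = 14/3.

x1 = 55/3, x2 = 14/3, minimum C = 2554/3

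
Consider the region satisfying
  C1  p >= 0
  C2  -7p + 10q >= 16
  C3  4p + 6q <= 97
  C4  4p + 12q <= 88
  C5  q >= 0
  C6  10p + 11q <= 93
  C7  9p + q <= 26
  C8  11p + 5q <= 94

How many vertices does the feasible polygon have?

5

Of the 28 pairwise boundary intersections, those satisfying every inequality are:
  (0, 8/5)
  (0, 22/3)
  (244/97, 326/97)
  (37/19, 127/19)
  (193/89, 577/89)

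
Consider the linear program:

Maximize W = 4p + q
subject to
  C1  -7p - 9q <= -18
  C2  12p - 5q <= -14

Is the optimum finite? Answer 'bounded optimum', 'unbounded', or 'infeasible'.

unbounded

From the feasible point (-36/143, 314/143), moving in the direction (5, 12) keeps every constraint satisfied while W increases without bound.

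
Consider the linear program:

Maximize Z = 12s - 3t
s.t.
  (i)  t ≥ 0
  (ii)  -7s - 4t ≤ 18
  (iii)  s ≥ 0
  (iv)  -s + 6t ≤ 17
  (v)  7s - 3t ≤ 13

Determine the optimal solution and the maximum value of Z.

s = 43/13, t = 44/13, maximum Z = 384/13

Vertices and Z = 12s - 3t:
  (0, 0) → Z = 0
  (13/7, 0) → Z = 156/7
  (0, 17/6) → Z = -17/2
  (43/13, 44/13) → Z = 384/13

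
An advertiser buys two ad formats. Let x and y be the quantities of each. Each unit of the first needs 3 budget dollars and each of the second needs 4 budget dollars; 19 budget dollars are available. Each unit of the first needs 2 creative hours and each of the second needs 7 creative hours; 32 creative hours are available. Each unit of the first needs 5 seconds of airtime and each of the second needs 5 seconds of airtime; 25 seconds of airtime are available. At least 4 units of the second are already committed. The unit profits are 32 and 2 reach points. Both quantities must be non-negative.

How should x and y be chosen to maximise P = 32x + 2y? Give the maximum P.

Corner points and P = 32x + 2y:
  (0, 32/7) → P = 64/7
  (0, 4) → P = 8
  (5/13, 58/13) → P = 276/13
  (1, 4) → P = 40

The optimum lies where 3x + 4y = 19 and 5x + 5y = 25.
Solving simultaneously gives x = 1, y = 4.

x = 1, y = 4, maximum P = 40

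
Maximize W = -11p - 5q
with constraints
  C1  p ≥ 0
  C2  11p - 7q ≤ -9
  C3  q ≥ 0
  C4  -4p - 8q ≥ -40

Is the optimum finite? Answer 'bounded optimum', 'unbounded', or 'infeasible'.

bounded optimum

Extreme points and W = -11p - 5q:
  (0, 9/7) → W = -45/7
  (0, 5) → W = -25
  (52/29, 119/29) → W = -1167/29
The feasible region has finitely many vertices and no improving ray; the maximum is -45/7 at (0, 9/7).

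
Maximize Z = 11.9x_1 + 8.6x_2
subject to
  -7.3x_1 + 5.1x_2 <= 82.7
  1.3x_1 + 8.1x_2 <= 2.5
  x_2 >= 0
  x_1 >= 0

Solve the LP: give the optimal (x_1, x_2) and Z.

Corner points and Z = 11.9x_1 + 8.6x_2:
  (25/13, 0) → Z = 595/26
  (0, 25/81) → Z = 215/81
  (0, 0) → Z = 0

The optimum lies where 1.3x_1 + 8.1x_2 = 2.5 and x_2 = 0.
Solving simultaneously gives x_1 = 25/13, x_2 = 0.

x_1 = 25/13, x_2 = 0, maximum Z = 595/26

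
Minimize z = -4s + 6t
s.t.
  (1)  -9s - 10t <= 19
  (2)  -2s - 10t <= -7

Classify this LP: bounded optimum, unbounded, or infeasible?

unbounded

From the feasible point (-26/7, 101/70), moving in the direction (10, -2) keeps every constraint satisfied while z decreases without bound.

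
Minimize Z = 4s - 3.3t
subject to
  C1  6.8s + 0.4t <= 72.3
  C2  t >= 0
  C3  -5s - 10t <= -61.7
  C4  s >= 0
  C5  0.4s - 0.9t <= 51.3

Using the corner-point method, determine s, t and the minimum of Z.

s = 0, t = 180.75, minimum Z = -596.475

Extreme points and Z = 4s - 3.3t:
  (8729/825, 2903/3300) → Z = 1300841/33000
  (0, 723/4) → Z = -23859/40
  (0, 617/100) → Z = -20361/1000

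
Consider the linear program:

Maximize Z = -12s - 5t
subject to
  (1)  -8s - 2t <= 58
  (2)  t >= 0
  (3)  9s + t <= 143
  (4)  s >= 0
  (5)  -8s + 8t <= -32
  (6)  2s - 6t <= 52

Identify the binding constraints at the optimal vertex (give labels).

Feasible corners and Z = -12s - 5t:
  (143/9, 0) → Z = -572/3
  (4, 0) → Z = -48
  (147/10, 107/10) → Z = -2299/10

The maximum is at (4, 0). Substituting into each constraint, equality holds for (2) and (5); the remaining constraints have slack.

(2) and (5)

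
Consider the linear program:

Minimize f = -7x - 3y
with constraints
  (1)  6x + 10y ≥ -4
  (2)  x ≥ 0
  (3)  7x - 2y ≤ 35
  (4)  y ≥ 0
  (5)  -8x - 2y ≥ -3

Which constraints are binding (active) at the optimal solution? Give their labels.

(2) and (5)

Extreme points and f = -7x - 3y:
  (0, 0) → f = 0
  (0, 3/2) → f = -9/2
  (3/8, 0) → f = -21/8

The minimum is at (0, 3/2). Substituting into each constraint, equality holds for (2) and (5); the remaining constraints have slack.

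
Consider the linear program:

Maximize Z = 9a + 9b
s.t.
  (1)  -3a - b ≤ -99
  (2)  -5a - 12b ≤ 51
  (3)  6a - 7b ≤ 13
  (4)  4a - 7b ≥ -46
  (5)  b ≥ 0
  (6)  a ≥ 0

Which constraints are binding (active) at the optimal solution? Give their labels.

(3) and (4)

Feasible corners and Z = 9a + 9b:
  (706/27, 185/9) → Z = 1261/3
  (647/25, 534/25) → Z = 10629/25
  (59/2, 164/7) → Z = 6669/14

The maximum is at (59/2, 164/7). Substituting into each constraint, equality holds for (3) and (4); the remaining constraints have slack.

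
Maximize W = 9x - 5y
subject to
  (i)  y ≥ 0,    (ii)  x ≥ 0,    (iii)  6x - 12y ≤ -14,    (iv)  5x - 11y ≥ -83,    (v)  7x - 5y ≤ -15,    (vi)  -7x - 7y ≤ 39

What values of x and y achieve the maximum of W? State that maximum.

Feasible corners and W = 9x - 5y:
  (0, 83/11) → W = -415/11
  (0, 3) → W = -15
  (125/26, 253/26) → W = -70/13

The binding constraints are 5x - 11y = -83 and 7x - 5y = -15.
Solving simultaneously gives x = 125/26, y = 253/26.

x = 125/26, y = 253/26, maximum W = -70/13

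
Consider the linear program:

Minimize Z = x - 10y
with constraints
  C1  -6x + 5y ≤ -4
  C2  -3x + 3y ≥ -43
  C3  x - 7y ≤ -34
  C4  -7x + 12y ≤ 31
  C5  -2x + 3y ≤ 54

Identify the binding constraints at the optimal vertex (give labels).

Corner points and Z = x - 10y:
  (198/37, 208/37) → Z = -1882/37
  (203/37, 214/37) → Z = -1937/37
  (403/18, 145/18) → Z = -349/6
  (203/5, 394/15) → Z = -3331/15

The minimum is at (203/5, 394/15). Substituting into each constraint, equality holds for C2 and C4; the remaining constraints have slack.

C2 and C4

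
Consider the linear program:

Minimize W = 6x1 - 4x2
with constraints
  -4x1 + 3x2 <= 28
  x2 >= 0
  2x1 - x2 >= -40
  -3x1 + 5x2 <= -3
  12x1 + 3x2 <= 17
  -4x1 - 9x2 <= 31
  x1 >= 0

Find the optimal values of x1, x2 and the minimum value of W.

Vertices and W = 6x1 - 4x2:
  (1, 0) → W = 6
  (17/12, 0) → W = 17/2
  (94/69, 5/23) → W = 168/23

x1 = 1, x2 = 0, minimum W = 6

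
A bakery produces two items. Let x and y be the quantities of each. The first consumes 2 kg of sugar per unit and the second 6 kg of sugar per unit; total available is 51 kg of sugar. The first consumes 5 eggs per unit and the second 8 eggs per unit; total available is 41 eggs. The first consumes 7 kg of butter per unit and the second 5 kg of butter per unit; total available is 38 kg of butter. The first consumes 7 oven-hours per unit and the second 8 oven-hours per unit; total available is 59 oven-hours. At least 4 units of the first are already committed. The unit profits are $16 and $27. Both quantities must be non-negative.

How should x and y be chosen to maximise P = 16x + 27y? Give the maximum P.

Vertices and P = 16x + 27y:
  (38/7, 0) → P = 608/7
  (4, 0) → P = 64
  (4, 2) → P = 118

x = 4, y = 2, maximum P = 118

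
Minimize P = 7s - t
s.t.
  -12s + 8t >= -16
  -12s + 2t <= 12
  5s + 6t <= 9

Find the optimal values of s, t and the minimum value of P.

s = -16/9, t = -14/3, minimum P = -70/9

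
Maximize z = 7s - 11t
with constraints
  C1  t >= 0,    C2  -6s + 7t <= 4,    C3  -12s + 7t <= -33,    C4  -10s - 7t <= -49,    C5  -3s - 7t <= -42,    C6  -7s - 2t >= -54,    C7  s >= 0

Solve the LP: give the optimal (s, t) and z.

Feasible corners and z = 7s - 11t:
  (5, 27/7) → z = -52/7
  (444/73, 417/73) → z = -1479/73
  (294/43, 132/43) → z = 606/43

At the optimal vertex, -3s - 7t = -42 and -7s - 2t = -54.
Solving simultaneously gives s = 294/43, t = 132/43.

s = 294/43, t = 132/43, maximum z = 606/43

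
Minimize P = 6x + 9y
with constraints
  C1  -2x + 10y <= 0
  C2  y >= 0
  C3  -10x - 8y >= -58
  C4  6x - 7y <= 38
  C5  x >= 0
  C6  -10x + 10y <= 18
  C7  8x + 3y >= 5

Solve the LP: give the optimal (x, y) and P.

x = 5/8, y = 0, minimum P = 15/4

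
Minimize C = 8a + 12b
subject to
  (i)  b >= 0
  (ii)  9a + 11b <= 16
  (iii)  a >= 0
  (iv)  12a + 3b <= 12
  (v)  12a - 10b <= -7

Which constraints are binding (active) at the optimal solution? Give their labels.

Feasible corners and C = 8a + 12b:
  (0, 16/11) → C = 192/11
  (83/222, 85/74) → C = 1862/111
  (0, 7/10) → C = 42/5

The minimum is at (0, 7/10). Substituting into each constraint, equality holds for (iii) and (v); the remaining constraints have slack.

(iii) and (v)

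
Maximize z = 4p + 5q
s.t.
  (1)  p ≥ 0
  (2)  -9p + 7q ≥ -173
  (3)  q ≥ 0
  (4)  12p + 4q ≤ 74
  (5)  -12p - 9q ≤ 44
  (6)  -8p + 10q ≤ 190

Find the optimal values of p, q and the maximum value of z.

p = 0, q = 37/2, maximum z = 185/2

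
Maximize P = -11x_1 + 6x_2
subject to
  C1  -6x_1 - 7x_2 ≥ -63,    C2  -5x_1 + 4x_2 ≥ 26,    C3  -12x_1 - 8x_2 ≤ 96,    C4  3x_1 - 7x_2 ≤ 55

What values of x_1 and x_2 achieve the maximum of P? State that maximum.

x_1 = -98/3, x_2 = 37, maximum P = 1744/3

Extreme points and P = -11x_1 + 6x_2:
  (70/59, 471/59) → P = 2056/59
  (-98/3, 37) → P = 1744/3
  (-74/11, -21/11) → P = 688/11

At the optimal vertex, -6x_1 - 7x_2 = -63 and -12x_1 - 8x_2 = 96.
Solving simultaneously gives x_1 = -98/3, x_2 = 37.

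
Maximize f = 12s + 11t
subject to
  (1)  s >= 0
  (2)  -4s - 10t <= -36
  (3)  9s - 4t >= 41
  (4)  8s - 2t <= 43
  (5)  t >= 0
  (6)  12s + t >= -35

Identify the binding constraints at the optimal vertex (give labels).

Corner points and f = 12s + 11t:
  (277/53, 80/53) → f = 4204/53
  (251/44, 29/22) → f = 1825/22
  (45/7, 59/14) → f = 247/2

The maximum is at (45/7, 59/14). Substituting into each constraint, equality holds for (3) and (4); the remaining constraints have slack.

(3) and (4)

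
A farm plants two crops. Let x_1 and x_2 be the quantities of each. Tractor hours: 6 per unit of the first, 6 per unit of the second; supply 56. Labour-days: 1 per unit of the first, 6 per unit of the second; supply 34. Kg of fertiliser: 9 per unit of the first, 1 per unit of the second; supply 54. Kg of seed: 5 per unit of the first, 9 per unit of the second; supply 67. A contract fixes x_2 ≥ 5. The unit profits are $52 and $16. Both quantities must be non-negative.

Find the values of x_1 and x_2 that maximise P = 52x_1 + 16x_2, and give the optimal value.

Feasible corners and P = 52x_1 + 16x_2:
  (0, 17/3) → P = 272/3
  (0, 5) → P = 80
  (4, 5) → P = 288

x_1 = 4, x_2 = 5, maximum P = 288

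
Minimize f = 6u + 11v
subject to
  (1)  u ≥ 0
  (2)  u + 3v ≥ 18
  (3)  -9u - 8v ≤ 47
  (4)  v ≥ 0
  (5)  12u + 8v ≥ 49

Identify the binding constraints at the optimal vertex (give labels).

(2) and (5)

Extreme points and f = 6u + 11v:
  (0, 49/8) → f = 539/8
  (18, 0) → f = 108
  (3/28, 167/28) → f = 265/4
The feasible region is unbounded (it extends along (0, 1), (1, 0)), but f strictly increases along every unbounded feasible direction, so there is no improving ray and the minimum is attained at a vertex.

The minimum is at (3/28, 167/28). Substituting into each constraint, equality holds for (2) and (5); the remaining constraints have slack.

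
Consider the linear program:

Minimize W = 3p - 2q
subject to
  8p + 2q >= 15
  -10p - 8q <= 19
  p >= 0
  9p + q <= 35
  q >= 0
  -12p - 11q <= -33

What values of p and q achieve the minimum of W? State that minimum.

Feasible corners and W = 3p - 2q:
  (0, 15/2) → W = -15
  (99/64, 21/16) → W = 129/64
  (0, 35) → W = -70
  (35/9, 0) → W = 35/3
  (11/4, 0) → W = 33/4

The optimum lies where p = 0 and 9p + q = 35.
Solving simultaneously gives p = 0, q = 35.

p = 0, q = 35, minimum W = -70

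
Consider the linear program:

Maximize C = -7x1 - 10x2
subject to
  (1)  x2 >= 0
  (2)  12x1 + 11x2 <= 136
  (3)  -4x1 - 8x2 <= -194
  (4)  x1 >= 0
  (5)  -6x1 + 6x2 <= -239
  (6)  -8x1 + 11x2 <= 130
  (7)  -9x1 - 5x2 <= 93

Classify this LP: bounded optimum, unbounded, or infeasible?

The boundaries x2 = 0 and -4x1 - 8x2 = -194 meet at (97/2, 0), but that point violates 12x1 + 11x2 ≤ 136. Every candidate vertex is excluded by some other constraint, so the feasible region is empty.

infeasible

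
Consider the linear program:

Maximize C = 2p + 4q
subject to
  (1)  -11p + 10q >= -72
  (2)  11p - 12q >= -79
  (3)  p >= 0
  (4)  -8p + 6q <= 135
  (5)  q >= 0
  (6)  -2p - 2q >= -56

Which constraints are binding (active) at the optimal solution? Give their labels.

(2) and (6)

Corner points and C = 2p + 4q:
  (72/11, 0) → C = 144/11
  (352/21, 236/21) → C = 1648/21
  (0, 79/12) → C = 79/3
  (257/23, 387/23) → C = 2062/23
  (0, 0) → C = 0

The maximum is at (257/23, 387/23). Substituting into each constraint, equality holds for (2) and (6); the remaining constraints have slack.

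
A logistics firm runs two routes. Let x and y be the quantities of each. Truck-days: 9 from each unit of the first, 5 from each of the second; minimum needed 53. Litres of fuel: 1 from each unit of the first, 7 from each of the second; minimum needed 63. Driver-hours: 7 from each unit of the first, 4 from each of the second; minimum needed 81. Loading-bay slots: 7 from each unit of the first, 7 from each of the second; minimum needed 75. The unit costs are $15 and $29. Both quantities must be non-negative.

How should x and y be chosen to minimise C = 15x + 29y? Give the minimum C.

Extreme points and C = 15x + 29y:
  (0, 81/4) → C = 2349/4
  (63, 0) → C = 945
  (7, 8) → C = 337
The feasible region is unbounded (it extends along (0, 1), (1, 0)), but C strictly increases along every unbounded feasible direction, so there is no improving ray and the minimum is attained at a vertex.

x = 7, y = 8, minimum C = 337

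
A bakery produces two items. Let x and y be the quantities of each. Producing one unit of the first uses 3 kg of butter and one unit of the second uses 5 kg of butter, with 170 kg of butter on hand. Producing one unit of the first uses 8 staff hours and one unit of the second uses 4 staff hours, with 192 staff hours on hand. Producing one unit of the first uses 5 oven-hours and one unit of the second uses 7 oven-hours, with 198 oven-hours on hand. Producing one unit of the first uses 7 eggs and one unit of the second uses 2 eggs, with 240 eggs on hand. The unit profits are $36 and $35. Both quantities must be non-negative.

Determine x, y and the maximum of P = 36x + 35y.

Feasible corners and P = 36x + 35y:
  (0, 0) → P = 0
  (0, 198/7) → P = 990
  (24, 0) → P = 864
  (46/3, 52/3) → P = 3476/3

The binding constraints are 8x + 4y = 192 and 5x + 7y = 198.
Solving simultaneously gives x = 46/3, y = 52/3.

x = 46/3, y = 52/3, maximum P = 3476/3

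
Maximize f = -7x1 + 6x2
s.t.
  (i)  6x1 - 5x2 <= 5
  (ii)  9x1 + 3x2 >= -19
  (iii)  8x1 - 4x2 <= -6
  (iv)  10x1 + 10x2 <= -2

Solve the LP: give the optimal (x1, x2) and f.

Vertices and f = -7x1 + 6x2:
  (-47/30, -49/30) → f = 7/6
  (-46/15, 43/15) → f = 116/3
  (-17/30, 11/30) → f = 37/6

x1 = -46/15, x2 = 43/15, maximum f = 116/3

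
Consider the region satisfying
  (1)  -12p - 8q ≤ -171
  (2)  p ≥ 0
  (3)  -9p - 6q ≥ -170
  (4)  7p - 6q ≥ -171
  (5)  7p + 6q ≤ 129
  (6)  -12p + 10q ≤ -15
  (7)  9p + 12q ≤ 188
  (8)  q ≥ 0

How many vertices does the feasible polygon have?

5

The feasible vertices (each the meet of two boundaries and inside every other half-plane) are:
  (305/36, 26/3)
  (57/4, 0)
  (14, 31/6)
  (129/7, 0)
  (1030/117, 707/78)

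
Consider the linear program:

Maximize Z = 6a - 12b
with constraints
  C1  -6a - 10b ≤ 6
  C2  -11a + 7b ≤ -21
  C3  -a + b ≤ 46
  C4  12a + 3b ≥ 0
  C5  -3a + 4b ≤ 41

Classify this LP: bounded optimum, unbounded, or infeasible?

From the feasible point (21/19, -24/19), moving in the direction (10, -6) keeps every constraint satisfied while Z increases without bound.

unbounded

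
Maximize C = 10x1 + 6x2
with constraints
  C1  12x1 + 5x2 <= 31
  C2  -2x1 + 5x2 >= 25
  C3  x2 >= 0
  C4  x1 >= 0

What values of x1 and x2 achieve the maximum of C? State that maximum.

Corner points and C = 10x1 + 6x2:
  (3/7, 181/35) → C = 1236/35
  (0, 31/5) → C = 186/5
  (0, 5) → C = 30

The binding constraints are 12x1 + 5x2 = 31 and x1 = 0.
Solving simultaneously gives x1 = 0, x2 = 31/5.

x1 = 0, x2 = 31/5, maximum C = 186/5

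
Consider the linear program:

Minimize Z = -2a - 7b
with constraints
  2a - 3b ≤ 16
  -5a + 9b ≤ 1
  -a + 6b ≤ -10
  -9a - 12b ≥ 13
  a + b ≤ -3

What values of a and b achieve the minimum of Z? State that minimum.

The feasible region is unbounded (it extends along (-3, -2), (-9, -5)), but Z strictly increases along every unbounded feasible direction, so there is no improving ray and the minimum is attained at a vertex.

The binding constraints are -a + 6b = -10 and a + b = -3.
Solving simultaneously gives a = -8/7, b = -13/7.

a = -8/7, b = -13/7, minimum Z = 107/7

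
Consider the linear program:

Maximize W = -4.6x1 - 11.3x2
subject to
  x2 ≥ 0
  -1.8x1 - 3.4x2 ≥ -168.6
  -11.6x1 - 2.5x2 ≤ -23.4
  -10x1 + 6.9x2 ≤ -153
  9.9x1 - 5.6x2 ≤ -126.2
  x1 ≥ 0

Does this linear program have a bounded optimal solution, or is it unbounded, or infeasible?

The boundaries x2 = 0 and -1.8x1 - 3.4x2 = -168.6 meet at (281/3, 0), but that point violates 9.9x1 - 5.6x2 ≤ -126.2. Every candidate vertex is excluded by some other constraint, so the feasible region is empty.

infeasible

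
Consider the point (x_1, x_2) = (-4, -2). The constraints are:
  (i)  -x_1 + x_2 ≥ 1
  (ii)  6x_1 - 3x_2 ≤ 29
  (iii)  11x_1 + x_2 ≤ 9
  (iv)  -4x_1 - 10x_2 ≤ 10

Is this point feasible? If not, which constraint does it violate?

not feasible — violates (iv)

Constraint (iv): -4x_1 - 10x_2 = 36, which is not ≤ 10. All other constraints are satisfied.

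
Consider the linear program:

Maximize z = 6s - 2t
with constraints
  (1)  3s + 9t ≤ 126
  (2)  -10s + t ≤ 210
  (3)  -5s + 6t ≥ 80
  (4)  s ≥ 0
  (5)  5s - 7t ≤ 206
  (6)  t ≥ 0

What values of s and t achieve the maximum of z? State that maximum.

s = 4/7, t = 290/21, maximum z = -508/21

Vertices and z = 6s - 2t:
  (4/7, 290/21) → z = -508/21
  (0, 14) → z = -28
  (0, 40/3) → z = -80/3

At the optimal vertex, 3s + 9t = 126 and -5s + 6t = 80.
Solving simultaneously gives s = 4/7, t = 290/21.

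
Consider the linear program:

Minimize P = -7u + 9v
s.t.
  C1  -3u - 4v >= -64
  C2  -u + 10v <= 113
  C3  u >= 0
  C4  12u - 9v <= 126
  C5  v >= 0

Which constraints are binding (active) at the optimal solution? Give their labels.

Corner points and P = -7u + 9v:
  (94/17, 403/34) → P = 2311/34
  (72/5, 26/5) → P = -54
  (0, 113/10) → P = 1017/10
  (0, 0) → P = 0
  (21/2, 0) → P = -147/2

The minimum is at (21/2, 0). Substituting into each constraint, equality holds for C4 and C5; the remaining constraints have slack.

C4 and C5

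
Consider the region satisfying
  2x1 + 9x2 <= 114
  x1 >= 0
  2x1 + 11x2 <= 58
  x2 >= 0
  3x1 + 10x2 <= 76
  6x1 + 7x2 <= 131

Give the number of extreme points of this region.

5

Of the 15 pairwise boundary intersections, those satisfying every inequality are:
  (0, 58/11)
  (0, 0)
  (256/13, 22/13)
  (131/6, 0)
  (778/39, 21/13)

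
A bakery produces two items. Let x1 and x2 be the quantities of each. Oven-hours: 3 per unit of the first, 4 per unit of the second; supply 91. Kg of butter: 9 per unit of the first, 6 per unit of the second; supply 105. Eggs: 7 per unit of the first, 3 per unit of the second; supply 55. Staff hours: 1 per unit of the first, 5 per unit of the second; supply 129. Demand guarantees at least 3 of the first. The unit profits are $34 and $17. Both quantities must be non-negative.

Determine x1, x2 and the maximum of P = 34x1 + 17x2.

Feasible corners and P = 34x1 + 17x2:
  (55/7, 0) → P = 1870/7
  (3, 0) → P = 102
  (3, 34/3) → P = 884/3

The optimum lies where 7x1 + 3x2 = 55 and x1 = 3.
Solving simultaneously gives x1 = 3, x2 = 34/3.

x1 = 3, x2 = 34/3, maximum P = 884/3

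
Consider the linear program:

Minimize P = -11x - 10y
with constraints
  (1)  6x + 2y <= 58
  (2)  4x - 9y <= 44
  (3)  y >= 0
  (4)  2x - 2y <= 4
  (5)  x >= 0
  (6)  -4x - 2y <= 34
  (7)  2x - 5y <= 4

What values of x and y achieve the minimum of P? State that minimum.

Vertices and P = -11x - 10y:
  (31/4, 23/4) → P = -571/4
  (0, 29) → P = -290
  (2, 0) → P = -22
  (0, 0) → P = 0

The optimum lies where 6x + 2y = 58 and x = 0.
Solving simultaneously gives x = 0, y = 29.

x = 0, y = 29, minimum P = -290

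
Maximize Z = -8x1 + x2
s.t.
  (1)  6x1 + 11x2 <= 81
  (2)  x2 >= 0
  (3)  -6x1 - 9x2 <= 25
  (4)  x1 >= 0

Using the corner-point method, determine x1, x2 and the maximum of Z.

Vertices and Z = -8x1 + x2:
  (27/2, 0) → Z = -108
  (0, 81/11) → Z = 81/11
  (0, 0) → Z = 0

At the optimal vertex, 6x1 + 11x2 = 81 and x1 = 0.
Solving simultaneously gives x1 = 0, x2 = 81/11.

x1 = 0, x2 = 81/11, maximum Z = 81/11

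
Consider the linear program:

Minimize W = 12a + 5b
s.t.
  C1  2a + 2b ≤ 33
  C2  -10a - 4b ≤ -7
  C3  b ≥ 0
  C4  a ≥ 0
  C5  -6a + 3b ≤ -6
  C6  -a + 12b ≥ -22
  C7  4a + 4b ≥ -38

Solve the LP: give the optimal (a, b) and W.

Vertices and W = 12a + 5b:
  (33/2, 0) → W = 198
  (37/6, 31/3) → W = 377/3
  (1, 0) → W = 12

At the optimal vertex, b = 0 and -6a + 3b = -6.
Solving simultaneously gives a = 1, b = 0.

a = 1, b = 0, minimum W = 12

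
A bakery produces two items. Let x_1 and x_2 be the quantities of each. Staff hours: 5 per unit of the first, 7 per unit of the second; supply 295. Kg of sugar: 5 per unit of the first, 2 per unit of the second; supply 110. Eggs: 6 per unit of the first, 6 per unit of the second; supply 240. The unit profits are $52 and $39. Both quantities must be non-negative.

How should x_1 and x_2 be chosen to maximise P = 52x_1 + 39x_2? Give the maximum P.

Corner points and P = 52x_1 + 39x_2:
  (0, 0) → P = 0
  (0, 40) → P = 1560
  (22, 0) → P = 1144
  (10, 30) → P = 1690

x_1 = 10, x_2 = 30, maximum P = 1690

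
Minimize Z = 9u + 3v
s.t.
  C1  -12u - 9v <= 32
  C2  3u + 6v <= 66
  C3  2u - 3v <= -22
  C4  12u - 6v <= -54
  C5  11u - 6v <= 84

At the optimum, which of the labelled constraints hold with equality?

Extreme points and Z = 9u + 3v:
  (-262/15, 296/15) → Z = -98
  (-49/9, 100/27) → Z = -341/9
  (4/5, 53/5) → Z = 39
  (-5/4, 13/2) → Z = 33/4

The minimum is at (-262/15, 296/15). Substituting into each constraint, equality holds for C1 and C2; the remaining constraints have slack.

C1 and C2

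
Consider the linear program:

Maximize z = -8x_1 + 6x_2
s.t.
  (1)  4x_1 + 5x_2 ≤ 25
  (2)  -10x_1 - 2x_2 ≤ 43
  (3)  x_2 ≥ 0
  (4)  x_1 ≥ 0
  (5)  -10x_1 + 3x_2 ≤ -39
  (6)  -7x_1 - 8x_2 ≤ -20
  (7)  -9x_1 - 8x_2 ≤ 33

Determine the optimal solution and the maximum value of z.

x_1 = 135/31, x_2 = 47/31, maximum z = -798/31

Corner points and z = -8x_1 + 6x_2:
  (25/4, 0) → z = -50
  (135/31, 47/31) → z = -798/31
  (39/10, 0) → z = -156/5

The binding constraints are 4x_1 + 5x_2 = 25 and -10x_1 + 3x_2 = -39.
Solving simultaneously gives x_1 = 135/31, x_2 = 47/31.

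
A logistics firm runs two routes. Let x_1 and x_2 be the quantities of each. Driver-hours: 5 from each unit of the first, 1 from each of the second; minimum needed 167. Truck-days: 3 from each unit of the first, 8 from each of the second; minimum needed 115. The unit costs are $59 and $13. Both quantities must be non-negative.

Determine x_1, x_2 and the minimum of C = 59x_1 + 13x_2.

x_1 = 33, x_2 = 2, minimum C = 1973

Feasible corners and C = 59x_1 + 13x_2:
  (0, 167) → C = 2171
  (115/3, 0) → C = 6785/3
  (33, 2) → C = 1973
The feasible region is unbounded (it extends along (0, 1), (1, 0)), but C strictly increases along every unbounded feasible direction, so there is no improving ray and the minimum is attained at a vertex.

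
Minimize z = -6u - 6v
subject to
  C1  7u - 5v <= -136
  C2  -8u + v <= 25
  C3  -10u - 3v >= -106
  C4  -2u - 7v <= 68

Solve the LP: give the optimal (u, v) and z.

u = 31/34, v = 549/17, minimum z = -3387/17

Feasible corners and z = -6u - 6v:
  (1/3, 83/3) → z = -168
  (122/71, 2102/71) → z = -13344/71
  (31/34, 549/17) → z = -3387/17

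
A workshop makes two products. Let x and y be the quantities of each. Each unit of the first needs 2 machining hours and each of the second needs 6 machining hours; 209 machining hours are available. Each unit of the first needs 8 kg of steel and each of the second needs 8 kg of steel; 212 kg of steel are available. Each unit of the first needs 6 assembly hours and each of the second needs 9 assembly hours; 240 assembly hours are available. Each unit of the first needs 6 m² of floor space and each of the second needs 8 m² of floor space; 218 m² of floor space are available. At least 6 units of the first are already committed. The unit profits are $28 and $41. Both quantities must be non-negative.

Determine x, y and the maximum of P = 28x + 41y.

Extreme points and P = 28x + 41y:
  (53/2, 0) → P = 742
  (6, 0) → P = 168
  (6, 41/2) → P = 2017/2

The binding constraints are 8x + 8y = 212 and x = 6.
Solving simultaneously gives x = 6, y = 41/2.

x = 6, y = 41/2, maximum P = 2017/2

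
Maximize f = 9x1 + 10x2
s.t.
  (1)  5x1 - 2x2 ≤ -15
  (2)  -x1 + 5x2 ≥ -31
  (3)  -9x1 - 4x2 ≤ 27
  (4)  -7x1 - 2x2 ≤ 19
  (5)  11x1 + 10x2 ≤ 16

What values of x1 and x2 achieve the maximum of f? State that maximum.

Vertices and f = 9x1 + 10x2:
  (-17/6, 5/12) → f = -64/3
  (-59/36, 245/72) → f = 347/18
  (-37/8, 107/16) → f = 101/4

x1 = -37/8, x2 = 107/16, maximum f = 101/4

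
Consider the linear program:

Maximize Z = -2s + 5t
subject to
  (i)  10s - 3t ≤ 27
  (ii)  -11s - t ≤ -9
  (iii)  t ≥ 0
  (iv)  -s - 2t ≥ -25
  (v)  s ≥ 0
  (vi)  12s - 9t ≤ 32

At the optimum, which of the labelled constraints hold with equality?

Extreme points and Z = -2s + 5t:
  (129/23, 223/23) → Z = 857/23
  (49/18, 2/27) → Z = -137/27
  (9/11, 0) → Z = -18/11
  (0, 9) → Z = 45
  (8/3, 0) → Z = -16/3
  (0, 25/2) → Z = 125/2

The maximum is at (0, 25/2). Substituting into each constraint, equality holds for (iv) and (v); the remaining constraints have slack.

(iv) and (v)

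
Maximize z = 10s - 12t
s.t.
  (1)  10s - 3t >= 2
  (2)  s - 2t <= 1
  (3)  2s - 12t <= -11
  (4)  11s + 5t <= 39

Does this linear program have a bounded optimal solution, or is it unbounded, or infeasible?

bounded optimum

Vertices and z = 10s - 12t:
  (1/2, 1) → z = -7
  (127/83, 368/83) → z = -3146/83
  (413/142, 199/142) → z = 871/71
The feasible region has finitely many vertices and no improving ray; the maximum is 871/71 at (413/142, 199/142).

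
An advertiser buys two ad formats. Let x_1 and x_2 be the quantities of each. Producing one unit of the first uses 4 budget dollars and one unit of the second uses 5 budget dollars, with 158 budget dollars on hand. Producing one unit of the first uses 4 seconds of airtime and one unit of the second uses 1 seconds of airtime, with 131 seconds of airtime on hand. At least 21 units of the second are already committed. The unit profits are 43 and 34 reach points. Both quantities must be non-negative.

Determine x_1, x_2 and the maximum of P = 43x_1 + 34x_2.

x_1 = 53/4, x_2 = 21, maximum P = 5135/4

Corner points and P = 43x_1 + 34x_2:
  (0, 158/5) → P = 5372/5
  (0, 21) → P = 714
  (53/4, 21) → P = 5135/4

At the optimal vertex, 4x_1 + 5x_2 = 158 and x_2 = 21.
Solving simultaneously gives x_1 = 53/4, x_2 = 21.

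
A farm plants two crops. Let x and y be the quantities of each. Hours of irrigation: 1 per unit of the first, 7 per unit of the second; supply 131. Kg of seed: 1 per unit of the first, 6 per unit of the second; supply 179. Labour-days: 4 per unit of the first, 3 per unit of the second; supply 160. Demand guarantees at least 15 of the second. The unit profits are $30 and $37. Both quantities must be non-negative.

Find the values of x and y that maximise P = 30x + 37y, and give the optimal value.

x = 26, y = 15, maximum P = 1335

At the optimal vertex, x + 7y = 131 and y = 15.
Solving simultaneously gives x = 26, y = 15.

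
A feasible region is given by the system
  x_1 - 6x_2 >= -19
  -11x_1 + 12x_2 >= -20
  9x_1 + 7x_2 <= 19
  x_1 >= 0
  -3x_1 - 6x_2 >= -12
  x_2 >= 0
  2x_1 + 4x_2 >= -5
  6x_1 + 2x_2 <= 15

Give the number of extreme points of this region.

Of the 27 pairwise boundary intersections, those satisfying every inequality are:
  (368/185, 29/185)
  (20/11, 0)
  (10/11, 17/11)
  (0, 2)
  (0, 0)

5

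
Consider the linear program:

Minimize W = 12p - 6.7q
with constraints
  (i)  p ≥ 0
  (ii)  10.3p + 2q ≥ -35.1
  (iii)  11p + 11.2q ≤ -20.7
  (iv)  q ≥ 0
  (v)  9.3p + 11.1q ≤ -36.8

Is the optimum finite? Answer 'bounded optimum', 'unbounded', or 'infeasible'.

infeasible

The boundaries p = 0 and 10.3p + 2q = -35.1 meet at (0, -17.55), but that point violates q ≥ 0. Every candidate vertex is excluded by some other constraint, so the feasible region is empty.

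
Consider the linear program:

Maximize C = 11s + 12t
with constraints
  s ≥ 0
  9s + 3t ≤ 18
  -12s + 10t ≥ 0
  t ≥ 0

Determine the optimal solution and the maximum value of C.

Corner points and C = 11s + 12t:
  (0, 6) → C = 72
  (0, 0) → C = 0
  (10/7, 12/7) → C = 254/7

The optimum lies where s = 0 and 9s + 3t = 18.
Solving simultaneously gives s = 0, t = 6.

s = 0, t = 6, maximum C = 72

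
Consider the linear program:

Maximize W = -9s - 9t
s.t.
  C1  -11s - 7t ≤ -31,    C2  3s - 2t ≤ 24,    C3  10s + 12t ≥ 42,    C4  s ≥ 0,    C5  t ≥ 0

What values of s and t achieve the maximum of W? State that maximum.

Feasible corners and W = -9s - 9t:
  (39/31, 76/31) → W = -1035/31
  (0, 31/7) → W = -279/7
  (8, 0) → W = -72
  (21/5, 0) → W = -189/5
The feasible region is unbounded (it extends along (0, 1), (2, 3)), but W strictly decreases along every unbounded feasible direction, so there is no improving ray and the maximum is attained at a vertex.

s = 39/31, t = 76/31, maximum W = -1035/31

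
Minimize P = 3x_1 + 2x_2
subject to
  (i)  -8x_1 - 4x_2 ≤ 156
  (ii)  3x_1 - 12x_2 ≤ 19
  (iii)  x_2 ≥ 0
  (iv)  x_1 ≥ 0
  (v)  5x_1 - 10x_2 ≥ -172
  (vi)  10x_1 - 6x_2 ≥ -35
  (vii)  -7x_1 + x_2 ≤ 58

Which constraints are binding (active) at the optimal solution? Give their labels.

(iii) and (iv)

Extreme points and P = 3x_1 + 2x_2:
  (19/3, 0) → P = 19
  (0, 0) → P = 0
  (0, 35/6) → P = 35/3
  (341/35, 309/14) → P = 2568/35
The feasible region is unbounded (it extends along (2, 1), (4, 1)), but P strictly increases along every unbounded feasible direction, so there is no improving ray and the minimum is attained at a vertex.

The minimum is at (0, 0). Substituting into each constraint, equality holds for (iii) and (iv); the remaining constraints have slack.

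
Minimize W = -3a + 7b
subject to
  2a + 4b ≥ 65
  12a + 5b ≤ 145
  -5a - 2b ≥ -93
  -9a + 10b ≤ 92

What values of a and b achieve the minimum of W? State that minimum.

a = 255/38, b = 245/19, minimum W = 2665/38

Vertices and W = -3a + 7b:
  (255/38, 245/19) → W = 2665/38
  (141/28, 769/56) → W = 4537/56
  (6, 73/5) → W = 421/5

The binding constraints are 2a + 4b = 65 and 12a + 5b = 145.
Solving simultaneously gives a = 255/38, b = 245/19.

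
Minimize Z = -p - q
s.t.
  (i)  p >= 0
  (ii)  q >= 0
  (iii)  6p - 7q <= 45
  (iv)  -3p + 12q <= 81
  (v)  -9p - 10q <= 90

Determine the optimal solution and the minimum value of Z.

p = 369/17, q = 207/17, minimum Z = -576/17

Vertices and Z = -p - q:
  (0, 0) → Z = 0
  (0, 27/4) → Z = -27/4
  (15/2, 0) → Z = -15/2
  (369/17, 207/17) → Z = -576/17

The optimum lies where 6p - 7q = 45 and -3p + 12q = 81.
Solving simultaneously gives p = 369/17, q = 207/17.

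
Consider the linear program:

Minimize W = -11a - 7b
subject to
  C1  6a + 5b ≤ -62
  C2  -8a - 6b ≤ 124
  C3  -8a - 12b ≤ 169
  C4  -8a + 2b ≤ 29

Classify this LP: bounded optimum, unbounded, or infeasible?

bounded optimum

Extreme points and W = -11a - 7b:
  (101/32, -259/16) → W = 2515/32
  (-269/52, -161/26) → W = 401/4
  (-49/8, -10) → W = 1099/8
The feasible region has finitely many vertices and no improving ray; the minimum is 2515/32 at (101/32, -259/16).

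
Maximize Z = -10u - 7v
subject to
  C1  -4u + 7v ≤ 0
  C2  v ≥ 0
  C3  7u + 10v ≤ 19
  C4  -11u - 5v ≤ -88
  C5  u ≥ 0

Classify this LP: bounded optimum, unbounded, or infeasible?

The boundaries -4u + 7v = 0 and v = 0 meet at (0, 0), but that point violates -11u - 5v ≤ -88. Every candidate vertex is excluded by some other constraint, so the feasible region is empty.

infeasible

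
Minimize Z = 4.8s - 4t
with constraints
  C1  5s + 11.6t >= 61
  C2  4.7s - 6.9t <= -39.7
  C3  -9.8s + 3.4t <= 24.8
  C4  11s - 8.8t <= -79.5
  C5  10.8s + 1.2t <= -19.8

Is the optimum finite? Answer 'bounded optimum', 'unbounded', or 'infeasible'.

The boundaries 5s + 11.6t = 61 and 10.8s + 1.2t = -19.8 meet at (-1262/497, 6315/994), but that point violates -9.8s + 3.4t ≤ 24.8. Every candidate vertex is excluded by some other constraint, so the feasible region is empty.

infeasible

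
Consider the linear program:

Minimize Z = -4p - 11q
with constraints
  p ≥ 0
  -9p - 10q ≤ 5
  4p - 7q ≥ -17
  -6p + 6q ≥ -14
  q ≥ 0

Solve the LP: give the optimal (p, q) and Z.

p = 100/9, q = 79/9, minimum Z = -141

Extreme points and Z = -4p - 11q:
  (0, 17/7) → Z = -187/7
  (0, 0) → Z = 0
  (100/9, 79/9) → Z = -141
  (7/3, 0) → Z = -28/3

The binding constraints are 4p - 7q = -17 and -6p + 6q = -14.
Solving simultaneously gives p = 100/9, q = 79/9.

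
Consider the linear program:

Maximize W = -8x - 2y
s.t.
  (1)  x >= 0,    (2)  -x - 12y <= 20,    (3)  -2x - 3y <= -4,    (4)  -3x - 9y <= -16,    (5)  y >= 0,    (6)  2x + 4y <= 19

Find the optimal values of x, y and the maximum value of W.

x = 0, y = 16/9, maximum W = -32/9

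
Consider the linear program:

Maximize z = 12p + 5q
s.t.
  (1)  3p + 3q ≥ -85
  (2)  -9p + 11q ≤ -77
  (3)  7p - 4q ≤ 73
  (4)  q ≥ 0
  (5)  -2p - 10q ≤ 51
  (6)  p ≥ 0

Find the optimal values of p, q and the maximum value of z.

p = 495/41, q = 118/41, maximum z = 6530/41

The optimum lies where -9p + 11q = -77 and 7p - 4q = 73.
Solving simultaneously gives p = 495/41, q = 118/41.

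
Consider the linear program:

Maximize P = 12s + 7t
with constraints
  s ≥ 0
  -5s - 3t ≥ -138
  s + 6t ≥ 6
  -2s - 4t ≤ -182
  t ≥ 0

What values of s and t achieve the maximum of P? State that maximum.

s = 3/7, t = 317/7, maximum P = 2255/7

Extreme points and P = 12s + 7t:
  (0, 46) → P = 322
  (0, 91/2) → P = 637/2
  (3/7, 317/7) → P = 2255/7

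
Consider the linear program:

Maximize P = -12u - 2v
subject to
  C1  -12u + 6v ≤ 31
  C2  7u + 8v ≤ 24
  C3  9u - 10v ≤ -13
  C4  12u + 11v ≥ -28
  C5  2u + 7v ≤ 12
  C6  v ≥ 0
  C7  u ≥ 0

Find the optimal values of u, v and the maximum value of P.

Extreme points and P = -12u - 2v:
  (29/83, 134/83) → P = -616/83
  (0, 13/10) → P = -13/5
  (0, 12/7) → P = -24/7

u = 0, v = 13/10, maximum P = -13/5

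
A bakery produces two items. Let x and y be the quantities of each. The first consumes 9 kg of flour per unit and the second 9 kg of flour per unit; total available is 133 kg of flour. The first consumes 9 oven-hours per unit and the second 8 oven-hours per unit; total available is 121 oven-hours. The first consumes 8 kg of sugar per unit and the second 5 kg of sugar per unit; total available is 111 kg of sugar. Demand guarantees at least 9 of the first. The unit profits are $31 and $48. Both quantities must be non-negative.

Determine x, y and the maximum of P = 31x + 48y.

Corner points and P = 31x + 48y:
  (121/9, 0) → P = 3751/9
  (9, 0) → P = 279
  (9, 5) → P = 519

x = 9, y = 5, maximum P = 519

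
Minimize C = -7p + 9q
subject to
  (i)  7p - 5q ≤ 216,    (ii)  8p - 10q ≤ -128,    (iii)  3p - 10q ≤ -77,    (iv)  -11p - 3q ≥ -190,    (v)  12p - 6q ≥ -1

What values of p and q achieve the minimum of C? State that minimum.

p = 379/36, q = 191/9, minimum C = 4223/36

Corner points and C = -7p + 9q:
  (758/67, 1464/67) → C = 7870/67
  (379/36, 191/9) → C = 4223/36
  (379/34, 2291/102) → C = 2110/17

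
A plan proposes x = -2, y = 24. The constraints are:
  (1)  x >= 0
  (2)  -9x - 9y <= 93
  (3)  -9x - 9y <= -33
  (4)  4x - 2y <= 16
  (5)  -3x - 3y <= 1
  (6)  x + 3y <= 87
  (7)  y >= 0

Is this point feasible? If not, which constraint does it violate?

Constraint (1): x = -2, which is not ≥ 0. All other constraints are satisfied.

not feasible — violates (1)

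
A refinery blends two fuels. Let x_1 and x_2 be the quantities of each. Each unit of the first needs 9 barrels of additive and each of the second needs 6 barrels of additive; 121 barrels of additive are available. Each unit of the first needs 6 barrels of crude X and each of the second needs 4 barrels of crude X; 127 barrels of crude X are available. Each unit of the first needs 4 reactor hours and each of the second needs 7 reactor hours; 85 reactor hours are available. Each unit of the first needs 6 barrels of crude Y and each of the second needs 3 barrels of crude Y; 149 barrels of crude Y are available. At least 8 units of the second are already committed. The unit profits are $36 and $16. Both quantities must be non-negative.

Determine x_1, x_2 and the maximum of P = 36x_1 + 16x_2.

x_1 = 29/4, x_2 = 8, maximum P = 389

Corner points and P = 36x_1 + 16x_2:
  (0, 85/7) → P = 1360/7
  (0, 8) → P = 128
  (29/4, 8) → P = 389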